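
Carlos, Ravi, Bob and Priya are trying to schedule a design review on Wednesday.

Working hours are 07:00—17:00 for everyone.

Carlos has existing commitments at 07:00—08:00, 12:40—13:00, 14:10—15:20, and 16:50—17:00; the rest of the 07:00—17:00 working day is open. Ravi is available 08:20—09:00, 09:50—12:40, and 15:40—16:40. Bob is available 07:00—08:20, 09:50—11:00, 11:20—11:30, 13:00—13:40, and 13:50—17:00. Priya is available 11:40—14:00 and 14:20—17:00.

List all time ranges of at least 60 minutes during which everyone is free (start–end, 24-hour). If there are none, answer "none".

Carlos free within 07:00–17:00: 08:00–12:40, 13:00–14:10, 15:20–16:50.
Carlos ∩ Ravi: 08:20–09:00, 09:50–12:40, 15:40–16:40.
Carlos ∩ Ravi ∩ Bob: 09:50–11:00, 11:20–11:30, 15:40–16:40.
Carlos ∩ Ravi ∩ Bob ∩ Priya: 15:40–16:40.
Windows ≥ 60 min: 15:40–16:40.

15:40–16:40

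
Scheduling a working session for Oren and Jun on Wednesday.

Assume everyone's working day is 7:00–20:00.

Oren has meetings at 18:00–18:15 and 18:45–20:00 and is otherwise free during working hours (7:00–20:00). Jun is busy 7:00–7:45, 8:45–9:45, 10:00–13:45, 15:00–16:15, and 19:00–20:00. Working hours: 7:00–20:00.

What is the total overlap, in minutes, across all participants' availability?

Oren free within 07:00–20:00: 07:00–18:00, 18:15–18:45.
Jun free within 07:00–20:00: 07:45–08:45, 09:45–10:00, 13:45–15:00, 16:15–19:00.
Oren ∩ Jun: 07:45–08:45, 09:45–10:00, 13:45–15:00, 16:15–18:00, 18:15–18:45.
Total common minutes: 60 + 15 + 75 + 105 + 30 = 285.

285 minutes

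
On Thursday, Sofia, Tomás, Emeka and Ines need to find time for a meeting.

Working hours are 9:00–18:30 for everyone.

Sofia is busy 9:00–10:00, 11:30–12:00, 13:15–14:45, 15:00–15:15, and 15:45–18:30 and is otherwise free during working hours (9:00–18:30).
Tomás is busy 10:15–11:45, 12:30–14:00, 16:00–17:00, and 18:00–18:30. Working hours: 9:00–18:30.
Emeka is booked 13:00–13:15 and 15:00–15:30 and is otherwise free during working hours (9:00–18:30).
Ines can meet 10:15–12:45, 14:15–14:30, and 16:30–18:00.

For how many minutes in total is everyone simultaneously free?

30 minutes

Sofia free within 09:00–18:30: 10:00–11:30, 12:00–13:15, 14:45–15:00, 15:15–15:45.
Tomás free within 09:00–18:30: 09:00–10:15, 11:45–12:30, 14:00–16:00, 17:00–18:00.
Emeka free within 09:00–18:30: 09:00–13:00, 13:15–15:00, 15:30–18:30.
Sofia ∩ Tomás: 10:00–10:15, 12:00–12:30, 14:45–15:00, 15:15–15:45.
Sofia ∩ Tomás ∩ Emeka: 10:00–10:15, 12:00–12:30, 14:45–15:00, 15:30–15:45.
Sofia ∩ Tomás ∩ Emeka ∩ Ines: 12:00–12:30.
Total common minutes: 30.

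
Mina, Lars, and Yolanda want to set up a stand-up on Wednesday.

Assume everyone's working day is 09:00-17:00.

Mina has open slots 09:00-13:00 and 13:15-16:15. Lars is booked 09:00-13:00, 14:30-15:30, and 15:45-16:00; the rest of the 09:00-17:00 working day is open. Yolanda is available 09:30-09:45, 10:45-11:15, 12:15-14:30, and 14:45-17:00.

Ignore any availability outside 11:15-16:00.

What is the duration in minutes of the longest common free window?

Lars free within 09:00–17:00: 13:00–14:30, 15:30–15:45, 16:00–17:00.
Mina ∩ Lars: 13:15–14:30, 15:30–15:45, 16:00–16:15.
Mina ∩ Lars ∩ Yolanda: 13:15–14:30, 15:30–15:45, 16:00–16:15.
Restricted to 11:15–16:00: 13:15–14:30, 15:30–15:45.
Common window lengths: 75, 15 min; longest is 75.

75 minutes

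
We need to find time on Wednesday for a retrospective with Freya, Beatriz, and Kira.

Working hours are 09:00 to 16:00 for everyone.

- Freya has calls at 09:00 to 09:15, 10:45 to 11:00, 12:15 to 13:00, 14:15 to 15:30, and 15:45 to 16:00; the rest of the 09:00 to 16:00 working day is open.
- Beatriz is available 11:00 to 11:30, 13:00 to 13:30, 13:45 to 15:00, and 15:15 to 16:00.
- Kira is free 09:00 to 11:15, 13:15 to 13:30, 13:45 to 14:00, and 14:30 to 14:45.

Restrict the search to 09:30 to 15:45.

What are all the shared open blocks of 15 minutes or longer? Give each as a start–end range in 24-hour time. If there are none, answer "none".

11:00–11:15, 13:15–13:30, 13:45–14:00

Freya free within 09:00–16:00: 09:15–10:45, 11:00–12:15, 13:00–14:15, 15:30–15:45.
Freya ∩ Beatriz: 11:00–11:30, 13:00–13:30, 13:45–14:15, 15:30–15:45.
Freya ∩ Beatriz ∩ Kira: 11:00–11:15, 13:15–13:30, 13:45–14:00.
Restricted to 09:30–15:45: 11:00–11:15, 13:15–13:30, 13:45–14:00.
Windows ≥ 15 min: 11:00–11:15, 13:15–13:30, 13:45–14:00.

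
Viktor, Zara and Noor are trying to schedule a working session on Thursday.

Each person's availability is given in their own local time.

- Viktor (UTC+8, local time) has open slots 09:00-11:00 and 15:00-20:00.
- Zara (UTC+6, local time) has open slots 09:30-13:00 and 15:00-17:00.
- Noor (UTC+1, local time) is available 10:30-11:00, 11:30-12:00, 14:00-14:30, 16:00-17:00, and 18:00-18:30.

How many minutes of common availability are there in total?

Viktor → UTC: 01:00–03:00, 07:00–12:00.
Zara → UTC: 03:30–07:00, 09:00–11:00.
Noor → UTC: 09:30–10:00, 10:30–11:00, 13:00–13:30, 15:00–16:00, 17:00–17:30.
Viktor ∩ Zara: 09:00–11:00.
Viktor ∩ Zara ∩ Noor: 09:30–10:00, 10:30–11:00.
Total common minutes: 30 + 30 = 60.

60 minutes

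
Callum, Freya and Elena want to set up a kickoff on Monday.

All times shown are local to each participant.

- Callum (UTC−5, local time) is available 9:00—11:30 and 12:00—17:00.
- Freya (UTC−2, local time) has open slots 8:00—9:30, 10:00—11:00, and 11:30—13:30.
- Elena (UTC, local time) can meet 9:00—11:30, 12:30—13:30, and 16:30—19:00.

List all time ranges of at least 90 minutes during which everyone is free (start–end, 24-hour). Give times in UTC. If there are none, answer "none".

none

Callum → UTC: 14:00–16:30, 17:00–22:00.
Freya → UTC: 10:00–11:30, 12:00–13:00, 13:30–15:30.
Elena → UTC: 09:00–11:30, 12:30–13:30, 16:30–19:00.
Callum ∩ Freya: 14:00–15:30.
Callum ∩ Freya ∩ Elena: (none).
Windows ≥ 90 min: (none).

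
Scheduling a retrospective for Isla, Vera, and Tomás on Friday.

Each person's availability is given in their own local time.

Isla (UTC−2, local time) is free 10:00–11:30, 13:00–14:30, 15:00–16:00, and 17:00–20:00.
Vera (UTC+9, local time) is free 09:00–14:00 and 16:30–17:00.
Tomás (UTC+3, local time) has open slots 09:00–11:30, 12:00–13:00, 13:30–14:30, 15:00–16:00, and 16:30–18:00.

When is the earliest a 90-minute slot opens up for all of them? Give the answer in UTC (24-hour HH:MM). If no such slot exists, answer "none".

Isla → UTC: 12:00–13:30, 15:00–16:30, 17:00–18:00, 19:00–22:00.
Vera → UTC: 00:00–05:00, 07:30–08:00.
Tomás → UTC: 06:00–08:30, 09:00–10:00, 10:30–11:30, 12:00–13:00, 13:30–15:00.
Isla ∩ Vera: (none).
Isla ∩ Vera ∩ Tomás: (none).
Windows ≥ 90 min: (none).

none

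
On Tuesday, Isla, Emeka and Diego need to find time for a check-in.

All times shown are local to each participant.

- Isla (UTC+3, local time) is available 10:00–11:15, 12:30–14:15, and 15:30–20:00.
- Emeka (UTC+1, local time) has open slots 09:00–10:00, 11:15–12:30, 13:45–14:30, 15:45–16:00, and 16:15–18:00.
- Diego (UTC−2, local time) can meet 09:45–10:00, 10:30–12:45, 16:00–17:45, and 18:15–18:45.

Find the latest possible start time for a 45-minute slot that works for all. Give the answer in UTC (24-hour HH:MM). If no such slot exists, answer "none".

12:45

Isla → UTC: 07:00–08:15, 09:30–11:15, 12:30–17:00.
Emeka → UTC: 08:00–09:00, 10:15–11:30, 12:45–13:30, 14:45–15:00, 15:15–17:00.
Diego → UTC: 11:45–12:00, 12:30–14:45, 18:00–19:45, 20:15–20:45.
Isla ∩ Emeka: 08:00–08:15, 10:15–11:15, 12:45–13:30, 14:45–15:00, 15:15–17:00.
Isla ∩ Emeka ∩ Diego: 12:45–13:30.
Windows ≥ 45 min: 12:45–13:30.
Latest start in the last window 12:45–13:30 is 13:30 − 45 min = 12:45.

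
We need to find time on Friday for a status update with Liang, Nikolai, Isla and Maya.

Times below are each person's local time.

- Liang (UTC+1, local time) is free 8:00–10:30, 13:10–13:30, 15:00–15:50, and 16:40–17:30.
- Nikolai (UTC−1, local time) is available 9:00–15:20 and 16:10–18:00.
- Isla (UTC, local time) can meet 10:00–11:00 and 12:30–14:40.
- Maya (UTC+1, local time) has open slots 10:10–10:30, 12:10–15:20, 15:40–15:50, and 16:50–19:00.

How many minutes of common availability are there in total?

20 minutes

Liang → UTC: 07:00–09:30, 12:10–12:30, 14:00–14:50, 15:40–16:30.
Nikolai → UTC: 10:00–16:20, 17:10–19:00.
Isla → UTC: 10:00–11:00, 12:30–14:40.
Maya → UTC: 09:10–09:30, 11:10–14:20, 14:40–14:50, 15:50–18:00.
Liang ∩ Nikolai: 12:10–12:30, 14:00–14:50, 15:40–16:20.
Liang ∩ Nikolai ∩ Isla: 14:00–14:40.
Liang ∩ Nikolai ∩ Isla ∩ Maya: 14:00–14:20.
Total common minutes: 20.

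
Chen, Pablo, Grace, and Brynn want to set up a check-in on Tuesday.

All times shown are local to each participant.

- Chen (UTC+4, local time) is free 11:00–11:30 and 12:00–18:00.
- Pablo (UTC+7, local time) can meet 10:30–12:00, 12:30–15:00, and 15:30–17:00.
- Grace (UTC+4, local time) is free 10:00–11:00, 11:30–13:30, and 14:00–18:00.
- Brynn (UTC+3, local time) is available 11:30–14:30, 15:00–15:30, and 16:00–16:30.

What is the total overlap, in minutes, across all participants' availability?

Chen → UTC: 07:00–07:30, 08:00–14:00.
Pablo → UTC: 03:30–05:00, 05:30–08:00, 08:30–10:00.
Grace → UTC: 06:00–07:00, 07:30–09:30, 10:00–14:00.
Brynn → UTC: 08:30–11:30, 12:00–12:30, 13:00–13:30.
Chen ∩ Pablo: 07:00–07:30, 08:30–10:00.
Chen ∩ Pablo ∩ Grace: 08:30–09:30.
Chen ∩ Pablo ∩ Grace ∩ Brynn: 08:30–09:30.
Total common minutes: 60.

60 minutes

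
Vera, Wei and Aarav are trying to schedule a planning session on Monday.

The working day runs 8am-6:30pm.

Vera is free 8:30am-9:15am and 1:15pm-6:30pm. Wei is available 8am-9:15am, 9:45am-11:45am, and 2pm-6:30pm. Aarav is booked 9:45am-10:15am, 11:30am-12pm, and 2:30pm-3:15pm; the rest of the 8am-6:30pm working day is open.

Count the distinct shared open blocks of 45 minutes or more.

2

Aarav free within 08:00–18:30: 08:00–09:45, 10:15–11:30, 12:00–14:30, 15:15–18:30.
Vera ∩ Wei: 08:30–09:15, 14:00–18:30.
Vera ∩ Wei ∩ Aarav: 08:30–09:15, 14:00–14:30, 15:15–18:30.
Windows ≥ 45 min: 08:30–09:15, 15:15–18:30.
That's 2 windows.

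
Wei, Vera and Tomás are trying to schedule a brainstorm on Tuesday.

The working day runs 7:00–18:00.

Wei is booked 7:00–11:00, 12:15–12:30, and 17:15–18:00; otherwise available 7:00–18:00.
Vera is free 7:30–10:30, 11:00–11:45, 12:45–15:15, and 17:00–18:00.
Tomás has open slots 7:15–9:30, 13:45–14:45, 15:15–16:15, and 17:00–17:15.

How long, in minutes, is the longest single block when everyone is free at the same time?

60 minutes

Wei free within 07:00–18:00: 11:00–12:15, 12:30–17:15.
Wei ∩ Vera: 11:00–11:45, 12:45–15:15, 17:00–17:15.
Wei ∩ Vera ∩ Tomás: 13:45–14:45, 17:00–17:15.
Common window lengths: 60, 15 min; longest is 60.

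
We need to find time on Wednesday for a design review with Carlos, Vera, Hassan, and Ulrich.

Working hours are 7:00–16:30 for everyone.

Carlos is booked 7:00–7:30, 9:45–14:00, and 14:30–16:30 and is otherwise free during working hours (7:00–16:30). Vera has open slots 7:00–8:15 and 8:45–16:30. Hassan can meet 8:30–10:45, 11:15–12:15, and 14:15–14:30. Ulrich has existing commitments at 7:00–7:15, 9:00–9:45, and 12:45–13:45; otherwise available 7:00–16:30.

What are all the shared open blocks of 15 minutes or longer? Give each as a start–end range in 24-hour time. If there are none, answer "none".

08:45–09:00, 14:15–14:30

Carlos free within 07:00–16:30: 07:30–09:45, 14:00–14:30.
Ulrich free within 07:00–16:30: 07:15–09:00, 09:45–12:45, 13:45–16:30.
Carlos ∩ Vera: 07:30–08:15, 08:45–09:45, 14:00–14:30.
Carlos ∩ Vera ∩ Hassan: 08:45–09:45, 14:15–14:30.
Carlos ∩ Vera ∩ Hassan ∩ Ulrich: 08:45–09:00, 14:15–14:30.
Windows ≥ 15 min: 08:45–09:00, 14:15–14:30.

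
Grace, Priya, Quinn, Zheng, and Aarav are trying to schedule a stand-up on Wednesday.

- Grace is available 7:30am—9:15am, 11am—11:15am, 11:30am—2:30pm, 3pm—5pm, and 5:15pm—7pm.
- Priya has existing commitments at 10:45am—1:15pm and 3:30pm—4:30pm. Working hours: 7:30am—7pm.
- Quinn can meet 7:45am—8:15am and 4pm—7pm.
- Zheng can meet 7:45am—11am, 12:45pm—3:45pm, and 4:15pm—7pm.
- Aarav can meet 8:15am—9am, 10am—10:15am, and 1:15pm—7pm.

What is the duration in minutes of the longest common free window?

105 minutes

Priya free within 07:30–19:00: 07:30–10:45, 13:15–15:30, 16:30–19:00.
Grace ∩ Priya: 07:30–09:15, 13:15–14:30, 15:00–15:30, 16:30–17:00, 17:15–19:00.
Grace ∩ Priya ∩ Quinn: 07:45–08:15, 16:30–17:00, 17:15–19:00.
Grace ∩ Priya ∩ Quinn ∩ Zheng: 07:45–08:15, 16:30–17:00, 17:15–19:00.
Grace ∩ Priya ∩ Quinn ∩ Zheng ∩ Aarav: 16:30–17:00, 17:15–19:00.
Common window lengths: 30, 105 min; longest is 105.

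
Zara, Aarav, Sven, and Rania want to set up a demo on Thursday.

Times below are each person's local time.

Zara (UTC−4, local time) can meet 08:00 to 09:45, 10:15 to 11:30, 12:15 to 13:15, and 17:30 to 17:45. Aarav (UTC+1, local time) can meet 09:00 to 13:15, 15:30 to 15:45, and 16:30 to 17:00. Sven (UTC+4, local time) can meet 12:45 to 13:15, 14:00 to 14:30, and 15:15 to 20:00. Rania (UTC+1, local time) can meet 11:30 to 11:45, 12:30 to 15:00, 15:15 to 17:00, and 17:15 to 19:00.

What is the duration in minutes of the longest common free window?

15 minutes

Zara → UTC: 12:00–13:45, 14:15–15:30, 16:15–17:15, 21:30–21:45.
Aarav → UTC: 08:00–12:15, 14:30–14:45, 15:30–16:00.
Sven → UTC: 08:45–09:15, 10:00–10:30, 11:15–16:00.
Rania → UTC: 10:30–10:45, 11:30–14:00, 14:15–16:00, 16:15–18:00.
Zara ∩ Aarav: 12:00–12:15, 14:30–14:45.
Zara ∩ Aarav ∩ Sven: 12:00–12:15, 14:30–14:45.
Zara ∩ Aarav ∩ Sven ∩ Rania: 12:00–12:15, 14:30–14:45.
Common window lengths: 15, 15 min; longest is 15.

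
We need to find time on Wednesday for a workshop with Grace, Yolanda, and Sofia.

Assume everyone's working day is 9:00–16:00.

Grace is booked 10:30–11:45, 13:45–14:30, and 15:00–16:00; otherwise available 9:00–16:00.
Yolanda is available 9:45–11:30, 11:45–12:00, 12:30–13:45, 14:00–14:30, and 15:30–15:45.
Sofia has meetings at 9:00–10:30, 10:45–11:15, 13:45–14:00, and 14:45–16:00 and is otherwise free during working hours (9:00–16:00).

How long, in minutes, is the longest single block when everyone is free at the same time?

Grace free within 09:00–16:00: 09:00–10:30, 11:45–13:45, 14:30–15:00.
Sofia free within 09:00–16:00: 10:30–10:45, 11:15–13:45, 14:00–14:45.
Grace ∩ Yolanda: 09:45–10:30, 11:45–12:00, 12:30–13:45.
Grace ∩ Yolanda ∩ Sofia: 11:45–12:00, 12:30–13:45.
Common window lengths: 15, 75 min; longest is 75.

75 minutes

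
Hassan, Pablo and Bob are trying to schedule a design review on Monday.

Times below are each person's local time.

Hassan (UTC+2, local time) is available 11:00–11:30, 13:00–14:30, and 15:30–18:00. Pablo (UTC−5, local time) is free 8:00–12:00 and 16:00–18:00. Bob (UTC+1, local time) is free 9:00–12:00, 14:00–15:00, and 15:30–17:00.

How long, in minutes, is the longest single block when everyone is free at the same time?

Hassan → UTC: 09:00–09:30, 11:00–12:30, 13:30–16:00.
Pablo → UTC: 13:00–17:00, 21:00–23:00.
Bob → UTC: 08:00–11:00, 13:00–14:00, 14:30–16:00.
Hassan ∩ Pablo: 13:30–16:00.
Hassan ∩ Pablo ∩ Bob: 13:30–14:00, 14:30–16:00.
Common window lengths: 30, 90 min; longest is 90.

90 minutes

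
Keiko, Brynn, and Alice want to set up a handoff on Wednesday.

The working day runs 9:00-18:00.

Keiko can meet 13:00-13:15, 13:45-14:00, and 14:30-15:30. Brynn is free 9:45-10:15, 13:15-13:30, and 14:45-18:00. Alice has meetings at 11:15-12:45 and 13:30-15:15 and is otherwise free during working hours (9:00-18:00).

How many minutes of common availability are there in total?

Alice free within 09:00–18:00: 09:00–11:15, 12:45–13:30, 15:15–18:00.
Keiko ∩ Brynn: 14:45–15:30.
Keiko ∩ Brynn ∩ Alice: 15:15–15:30.
Total common minutes: 15.

15 minutes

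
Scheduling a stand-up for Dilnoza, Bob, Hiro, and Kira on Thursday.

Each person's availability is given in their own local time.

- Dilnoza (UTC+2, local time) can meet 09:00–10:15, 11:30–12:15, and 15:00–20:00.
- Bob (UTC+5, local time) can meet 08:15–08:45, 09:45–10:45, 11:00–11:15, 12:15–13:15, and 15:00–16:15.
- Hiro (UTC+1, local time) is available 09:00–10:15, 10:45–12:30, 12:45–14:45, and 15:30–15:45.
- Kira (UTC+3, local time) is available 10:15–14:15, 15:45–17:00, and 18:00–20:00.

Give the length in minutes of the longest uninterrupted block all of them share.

15 minutes

Dilnoza → UTC: 07:00–08:15, 09:30–10:15, 13:00–18:00.
Bob → UTC: 03:15–03:45, 04:45–05:45, 06:00–06:15, 07:15–08:15, 10:00–11:15.
Hiro → UTC: 08:00–09:15, 09:45–11:30, 11:45–13:45, 14:30–14:45.
Kira → UTC: 07:15–11:15, 12:45–14:00, 15:00–17:00.
Dilnoza ∩ Bob: 07:15–08:15, 10:00–10:15.
Dilnoza ∩ Bob ∩ Hiro: 08:00–08:15, 10:00–10:15.
Dilnoza ∩ Bob ∩ Hiro ∩ Kira: 08:00–08:15, 10:00–10:15.
Common window lengths: 15, 15 min; longest is 15.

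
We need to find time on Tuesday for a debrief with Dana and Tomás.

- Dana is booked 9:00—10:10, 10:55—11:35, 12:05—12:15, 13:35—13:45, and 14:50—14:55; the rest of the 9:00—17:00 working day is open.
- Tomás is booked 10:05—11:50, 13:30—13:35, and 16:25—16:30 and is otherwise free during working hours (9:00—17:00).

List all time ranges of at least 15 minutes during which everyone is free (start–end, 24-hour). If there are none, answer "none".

11:50–12:05, 12:15–13:30, 13:45–14:50, 14:55–16:25, 16:30–17:00

Dana free within 09:00–17:00: 10:10–10:55, 11:35–12:05, 12:15–13:35, 13:45–14:50, 14:55–17:00.
Tomás free within 09:00–17:00: 09:00–10:05, 11:50–13:30, 13:35–16:25, 16:30–17:00.
Dana ∩ Tomás: 11:50–12:05, 12:15–13:30, 13:45–14:50, 14:55–16:25, 16:30–17:00.
Windows ≥ 15 min: 11:50–12:05, 12:15–13:30, 13:45–14:50, 14:55–16:25, 16:30–17:00.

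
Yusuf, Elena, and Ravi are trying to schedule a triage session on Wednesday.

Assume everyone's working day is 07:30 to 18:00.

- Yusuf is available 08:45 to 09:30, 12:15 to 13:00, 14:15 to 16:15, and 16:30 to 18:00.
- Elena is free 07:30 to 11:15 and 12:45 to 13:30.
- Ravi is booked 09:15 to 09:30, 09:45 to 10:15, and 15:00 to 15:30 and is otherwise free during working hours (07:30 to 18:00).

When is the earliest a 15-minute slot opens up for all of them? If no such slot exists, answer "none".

08:45

Ravi free within 07:30–18:00: 07:30–09:15, 09:30–09:45, 10:15–15:00, 15:30–18:00.
Yusuf ∩ Elena: 08:45–09:30, 12:45–13:00.
Yusuf ∩ Elena ∩ Ravi: 08:45–09:15, 12:45–13:00.
Windows ≥ 15 min: 08:45–09:15, 12:45–13:00.
Earliest such window starts at 08:45.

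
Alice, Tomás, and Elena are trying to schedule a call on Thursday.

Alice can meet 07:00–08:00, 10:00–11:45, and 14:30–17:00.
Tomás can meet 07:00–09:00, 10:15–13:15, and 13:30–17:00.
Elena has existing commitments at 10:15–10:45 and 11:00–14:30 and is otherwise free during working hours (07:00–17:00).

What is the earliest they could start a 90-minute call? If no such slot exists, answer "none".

14:30

Elena free within 07:00–17:00: 07:00–10:15, 10:45–11:00, 14:30–17:00.
Alice ∩ Tomás: 07:00–08:00, 10:15–11:45, 14:30–17:00.
Alice ∩ Tomás ∩ Elena: 07:00–08:00, 10:45–11:00, 14:30–17:00.
Windows ≥ 90 min: 14:30–17:00.
Earliest such window starts at 14:30.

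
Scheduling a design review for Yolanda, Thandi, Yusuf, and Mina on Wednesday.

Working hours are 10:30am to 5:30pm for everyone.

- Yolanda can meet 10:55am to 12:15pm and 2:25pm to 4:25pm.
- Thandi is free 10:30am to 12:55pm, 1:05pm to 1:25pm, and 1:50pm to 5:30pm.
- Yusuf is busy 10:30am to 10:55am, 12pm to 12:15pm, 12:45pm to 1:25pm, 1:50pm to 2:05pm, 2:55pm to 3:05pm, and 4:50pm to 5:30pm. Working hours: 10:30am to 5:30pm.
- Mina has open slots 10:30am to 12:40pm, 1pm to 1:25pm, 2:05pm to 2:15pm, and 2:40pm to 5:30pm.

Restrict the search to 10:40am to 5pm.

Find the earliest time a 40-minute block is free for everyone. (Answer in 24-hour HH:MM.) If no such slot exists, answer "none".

Yusuf free within 10:30–17:30: 10:55–12:00, 12:15–12:45, 13:25–13:50, 14:05–14:55, 15:05–16:50.
Yolanda ∩ Thandi: 10:55–12:15, 14:25–16:25.
Yolanda ∩ Thandi ∩ Yusuf: 10:55–12:00, 14:25–14:55, 15:05–16:25.
Yolanda ∩ Thandi ∩ Yusuf ∩ Mina: 10:55–12:00, 14:40–14:55, 15:05–16:25.
Restricted to 10:40–17:00: 10:55–12:00, 14:40–14:55, 15:05–16:25.
Windows ≥ 40 min: 10:55–12:00, 15:05–16:25.
Earliest such window starts at 10:55.

10:55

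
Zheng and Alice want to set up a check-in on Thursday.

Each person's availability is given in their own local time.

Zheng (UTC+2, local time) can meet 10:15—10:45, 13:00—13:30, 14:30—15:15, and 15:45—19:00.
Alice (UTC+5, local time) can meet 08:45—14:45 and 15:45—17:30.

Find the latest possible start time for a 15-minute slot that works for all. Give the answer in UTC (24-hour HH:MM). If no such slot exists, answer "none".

Zheng → UTC: 08:15–08:45, 11:00–11:30, 12:30–13:15, 13:45–17:00.
Alice → UTC: 03:45–09:45, 10:45–12:30.
Zheng ∩ Alice: 08:15–08:45, 11:00–11:30.
Windows ≥ 15 min: 08:15–08:45, 11:00–11:30.
Latest start in the last window 11:00–11:30 is 11:30 − 15 min = 11:15.

11:15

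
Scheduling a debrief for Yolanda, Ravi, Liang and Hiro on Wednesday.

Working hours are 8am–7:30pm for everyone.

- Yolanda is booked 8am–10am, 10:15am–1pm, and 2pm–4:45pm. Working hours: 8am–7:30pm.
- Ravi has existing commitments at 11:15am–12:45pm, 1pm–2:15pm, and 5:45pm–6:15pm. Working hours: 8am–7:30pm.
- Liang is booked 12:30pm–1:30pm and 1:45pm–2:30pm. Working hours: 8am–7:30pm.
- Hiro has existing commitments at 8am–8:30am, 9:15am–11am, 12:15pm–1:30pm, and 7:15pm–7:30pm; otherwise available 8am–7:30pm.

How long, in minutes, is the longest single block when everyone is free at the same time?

Yolanda free within 08:00–19:30: 10:00–10:15, 13:00–14:00, 16:45–19:30.
Ravi free within 08:00–19:30: 08:00–11:15, 12:45–13:00, 14:15–17:45, 18:15–19:30.
Liang free within 08:00–19:30: 08:00–12:30, 13:30–13:45, 14:30–19:30.
Hiro free within 08:00–19:30: 08:30–09:15, 11:00–12:15, 13:30–19:15.
Yolanda ∩ Ravi: 10:00–10:15, 16:45–17:45, 18:15–19:30.
Yolanda ∩ Ravi ∩ Liang: 10:00–10:15, 16:45–17:45, 18:15–19:30.
Yolanda ∩ Ravi ∩ Liang ∩ Hiro: 16:45–17:45, 18:15–19:15.
Common window lengths: 60, 60 min; longest is 60.

60 minutes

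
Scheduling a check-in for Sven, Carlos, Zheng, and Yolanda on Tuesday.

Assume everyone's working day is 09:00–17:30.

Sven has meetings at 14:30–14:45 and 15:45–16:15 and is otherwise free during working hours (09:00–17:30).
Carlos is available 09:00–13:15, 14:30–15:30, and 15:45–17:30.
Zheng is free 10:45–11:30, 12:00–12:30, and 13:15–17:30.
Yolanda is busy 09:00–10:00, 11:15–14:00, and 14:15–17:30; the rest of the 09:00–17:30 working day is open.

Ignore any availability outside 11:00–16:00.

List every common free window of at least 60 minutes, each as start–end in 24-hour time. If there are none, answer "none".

none

Sven free within 09:00–17:30: 09:00–14:30, 14:45–15:45, 16:15–17:30.
Yolanda free within 09:00–17:30: 10:00–11:15, 14:00–14:15.
Sven ∩ Carlos: 09:00–13:15, 14:45–15:30, 16:15–17:30.
Sven ∩ Carlos ∩ Zheng: 10:45–11:30, 12:00–12:30, 14:45–15:30, 16:15–17:30.
Sven ∩ Carlos ∩ Zheng ∩ Yolanda: 10:45–11:15.
Restricted to 11:00–16:00: 11:00–11:15.
Windows ≥ 60 min: (none).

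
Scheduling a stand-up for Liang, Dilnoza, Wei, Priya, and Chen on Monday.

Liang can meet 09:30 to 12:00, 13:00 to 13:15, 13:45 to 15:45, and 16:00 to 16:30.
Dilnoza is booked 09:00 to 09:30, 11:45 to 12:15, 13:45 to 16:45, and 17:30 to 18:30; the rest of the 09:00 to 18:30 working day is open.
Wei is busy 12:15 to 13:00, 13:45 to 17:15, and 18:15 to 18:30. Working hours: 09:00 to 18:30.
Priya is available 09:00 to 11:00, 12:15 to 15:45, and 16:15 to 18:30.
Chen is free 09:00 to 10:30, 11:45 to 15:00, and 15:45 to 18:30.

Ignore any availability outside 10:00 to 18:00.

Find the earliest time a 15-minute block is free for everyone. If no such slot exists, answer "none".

10:00

Dilnoza free within 09:00–18:30: 09:30–11:45, 12:15–13:45, 16:45–17:30.
Wei free within 09:00–18:30: 09:00–12:15, 13:00–13:45, 17:15–18:15.
Liang ∩ Dilnoza: 09:30–11:45, 13:00–13:15.
Liang ∩ Dilnoza ∩ Wei: 09:30–11:45, 13:00–13:15.
Liang ∩ Dilnoza ∩ Wei ∩ Priya: 09:30–11:00, 13:00–13:15.
Liang ∩ Dilnoza ∩ Wei ∩ Priya ∩ Chen: 09:30–10:30, 13:00–13:15.
Restricted to 10:00–18:00: 10:00–10:30, 13:00–13:15.
Windows ≥ 15 min: 10:00–10:30, 13:00–13:15.
Earliest such window starts at 10:00.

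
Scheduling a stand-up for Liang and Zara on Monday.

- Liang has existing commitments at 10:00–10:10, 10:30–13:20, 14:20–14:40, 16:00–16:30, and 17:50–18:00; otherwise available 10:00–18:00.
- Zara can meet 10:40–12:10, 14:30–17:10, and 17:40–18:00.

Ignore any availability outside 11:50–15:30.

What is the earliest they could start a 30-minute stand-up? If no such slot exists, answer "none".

Liang free within 10:00–18:00: 10:10–10:30, 13:20–14:20, 14:40–16:00, 16:30–17:50.
Liang ∩ Zara: 14:40–16:00, 16:30–17:10, 17:40–17:50.
Restricted to 11:50–15:30: 14:40–15:30.
Windows ≥ 30 min: 14:40–15:30.
Earliest such window starts at 14:40.

14:40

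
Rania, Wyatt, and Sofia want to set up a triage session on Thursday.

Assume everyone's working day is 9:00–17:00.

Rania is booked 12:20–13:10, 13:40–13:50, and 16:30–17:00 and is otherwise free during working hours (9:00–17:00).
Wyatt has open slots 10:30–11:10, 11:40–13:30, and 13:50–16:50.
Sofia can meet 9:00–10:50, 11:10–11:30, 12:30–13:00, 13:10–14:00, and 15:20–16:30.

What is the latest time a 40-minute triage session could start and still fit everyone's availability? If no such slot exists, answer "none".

15:50

Rania free within 09:00–17:00: 09:00–12:20, 13:10–13:40, 13:50–16:30.
Rania ∩ Wyatt: 10:30–11:10, 11:40–12:20, 13:10–13:30, 13:50–16:30.
Rania ∩ Wyatt ∩ Sofia: 10:30–10:50, 13:10–13:30, 13:50–14:00, 15:20–16:30.
Windows ≥ 40 min: 15:20–16:30.
Latest start in the last window 15:20–16:30 is 16:30 − 40 min = 15:50.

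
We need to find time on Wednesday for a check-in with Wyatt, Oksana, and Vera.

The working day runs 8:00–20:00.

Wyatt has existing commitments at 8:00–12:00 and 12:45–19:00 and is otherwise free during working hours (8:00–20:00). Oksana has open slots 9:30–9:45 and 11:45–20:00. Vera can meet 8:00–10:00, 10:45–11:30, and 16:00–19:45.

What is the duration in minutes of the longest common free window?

45 minutes

Wyatt free within 08:00–20:00: 12:00–12:45, 19:00–20:00.
Wyatt ∩ Oksana: 12:00–12:45, 19:00–20:00.
Wyatt ∩ Oksana ∩ Vera: 19:00–19:45.
Single common window of 45 minutes.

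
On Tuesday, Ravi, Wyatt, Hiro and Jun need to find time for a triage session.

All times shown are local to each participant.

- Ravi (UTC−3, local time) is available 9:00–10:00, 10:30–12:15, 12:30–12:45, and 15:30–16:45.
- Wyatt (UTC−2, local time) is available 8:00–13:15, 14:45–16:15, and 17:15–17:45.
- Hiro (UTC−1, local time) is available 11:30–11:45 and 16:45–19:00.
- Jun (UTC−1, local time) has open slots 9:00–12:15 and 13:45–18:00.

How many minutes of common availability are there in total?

Ravi → UTC: 12:00–13:00, 13:30–15:15, 15:30–15:45, 18:30–19:45.
Wyatt → UTC: 10:00–15:15, 16:45–18:15, 19:15–19:45.
Hiro → UTC: 12:30–12:45, 17:45–20:00.
Jun → UTC: 10:00–13:15, 14:45–19:00.
Ravi ∩ Wyatt: 12:00–13:00, 13:30–15:15, 19:15–19:45.
Ravi ∩ Wyatt ∩ Hiro: 12:30–12:45, 19:15–19:45.
Ravi ∩ Wyatt ∩ Hiro ∩ Jun: 12:30–12:45.
Total common minutes: 15.

15 minutes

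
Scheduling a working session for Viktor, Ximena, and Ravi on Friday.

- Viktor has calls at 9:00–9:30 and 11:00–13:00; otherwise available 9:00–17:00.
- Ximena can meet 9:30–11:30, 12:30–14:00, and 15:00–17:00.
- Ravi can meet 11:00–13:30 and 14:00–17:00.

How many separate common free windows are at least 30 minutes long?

Viktor free within 09:00–17:00: 09:30–11:00, 13:00–17:00.
Viktor ∩ Ximena: 09:30–11:00, 13:00–14:00, 15:00–17:00.
Viktor ∩ Ximena ∩ Ravi: 13:00–13:30, 15:00–17:00.
Windows ≥ 30 min: 13:00–13:30, 15:00–17:00.
That's 2 windows.

2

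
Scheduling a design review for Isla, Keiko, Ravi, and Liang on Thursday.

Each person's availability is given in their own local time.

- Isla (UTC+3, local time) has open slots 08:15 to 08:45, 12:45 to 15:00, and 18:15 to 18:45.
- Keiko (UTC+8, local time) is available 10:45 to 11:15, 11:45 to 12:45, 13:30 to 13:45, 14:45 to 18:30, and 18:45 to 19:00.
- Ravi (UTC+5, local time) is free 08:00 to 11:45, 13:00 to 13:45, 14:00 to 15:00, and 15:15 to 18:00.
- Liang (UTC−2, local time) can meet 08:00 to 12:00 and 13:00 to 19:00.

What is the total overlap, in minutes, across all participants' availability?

Isla → UTC: 05:15–05:45, 09:45–12:00, 15:15–15:45.
Keiko → UTC: 02:45–03:15, 03:45–04:45, 05:30–05:45, 06:45–10:30, 10:45–11:00.
Ravi → UTC: 03:00–06:45, 08:00–08:45, 09:00–10:00, 10:15–13:00.
Liang → UTC: 10:00–14:00, 15:00–21:00.
Isla ∩ Keiko: 05:30–05:45, 09:45–10:30, 10:45–11:00.
Isla ∩ Keiko ∩ Ravi: 05:30–05:45, 09:45–10:00, 10:15–10:30, 10:45–11:00.
Isla ∩ Keiko ∩ Ravi ∩ Liang: 10:15–10:30, 10:45–11:00.
Total common minutes: 15 + 15 = 30.

30 minutes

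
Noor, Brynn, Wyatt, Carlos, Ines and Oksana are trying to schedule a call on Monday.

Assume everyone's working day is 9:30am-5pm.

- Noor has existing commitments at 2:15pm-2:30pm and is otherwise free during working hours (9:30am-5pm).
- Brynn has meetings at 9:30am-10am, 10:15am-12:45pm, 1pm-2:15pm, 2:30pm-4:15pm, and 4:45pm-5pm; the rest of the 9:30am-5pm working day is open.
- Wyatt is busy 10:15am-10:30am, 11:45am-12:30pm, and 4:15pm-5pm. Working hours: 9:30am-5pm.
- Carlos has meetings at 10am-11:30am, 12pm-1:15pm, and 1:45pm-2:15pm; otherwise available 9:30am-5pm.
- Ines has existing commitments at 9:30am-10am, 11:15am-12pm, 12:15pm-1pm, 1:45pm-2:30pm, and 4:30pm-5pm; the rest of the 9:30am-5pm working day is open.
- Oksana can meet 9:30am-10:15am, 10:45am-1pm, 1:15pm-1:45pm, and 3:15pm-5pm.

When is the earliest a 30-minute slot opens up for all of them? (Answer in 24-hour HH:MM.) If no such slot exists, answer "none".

Noor free within 09:30–17:00: 09:30–14:15, 14:30–17:00.
Brynn free within 09:30–17:00: 10:00–10:15, 12:45–13:00, 14:15–14:30, 16:15–16:45.
Wyatt free within 09:30–17:00: 09:30–10:15, 10:30–11:45, 12:30–16:15.
Carlos free within 09:30–17:00: 09:30–10:00, 11:30–12:00, 13:15–13:45, 14:15–17:00.
Ines free within 09:30–17:00: 10:00–11:15, 12:00–12:15, 13:00–13:45, 14:30–16:30.
Noor ∩ Brynn: 10:00–10:15, 12:45–13:00, 16:15–16:45.
Noor ∩ Brynn ∩ Wyatt: 10:00–10:15, 12:45–13:00.
Noor ∩ Brynn ∩ Wyatt ∩ Carlos: (none).
Noor ∩ Brynn ∩ Wyatt ∩ Carlos ∩ Ines: (none).
Noor ∩ Brynn ∩ Wyatt ∩ Carlos ∩ Ines ∩ Oksana: (none).
Windows ≥ 30 min: (none).

none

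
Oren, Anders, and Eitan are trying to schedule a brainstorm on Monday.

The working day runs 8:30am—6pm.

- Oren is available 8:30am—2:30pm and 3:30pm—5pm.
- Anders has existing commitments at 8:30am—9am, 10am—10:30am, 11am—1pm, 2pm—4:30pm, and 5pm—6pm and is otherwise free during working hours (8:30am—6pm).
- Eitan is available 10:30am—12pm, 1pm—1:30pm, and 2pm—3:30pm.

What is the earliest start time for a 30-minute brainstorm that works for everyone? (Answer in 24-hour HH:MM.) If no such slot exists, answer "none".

Anders free within 08:30–18:00: 09:00–10:00, 10:30–11:00, 13:00–14:00, 16:30–17:00.
Oren ∩ Anders: 09:00–10:00, 10:30–11:00, 13:00–14:00, 16:30–17:00.
Oren ∩ Anders ∩ Eitan: 10:30–11:00, 13:00–13:30.
Windows ≥ 30 min: 10:30–11:00, 13:00–13:30.
Earliest such window starts at 10:30.

10:30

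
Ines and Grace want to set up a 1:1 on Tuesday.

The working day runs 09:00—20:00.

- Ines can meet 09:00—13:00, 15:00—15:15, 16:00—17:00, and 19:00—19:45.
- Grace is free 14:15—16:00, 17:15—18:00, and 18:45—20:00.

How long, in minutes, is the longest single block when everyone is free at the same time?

Ines ∩ Grace: 15:00–15:15, 19:00–19:45.
Common window lengths: 15, 45 min; longest is 45.

45 minutes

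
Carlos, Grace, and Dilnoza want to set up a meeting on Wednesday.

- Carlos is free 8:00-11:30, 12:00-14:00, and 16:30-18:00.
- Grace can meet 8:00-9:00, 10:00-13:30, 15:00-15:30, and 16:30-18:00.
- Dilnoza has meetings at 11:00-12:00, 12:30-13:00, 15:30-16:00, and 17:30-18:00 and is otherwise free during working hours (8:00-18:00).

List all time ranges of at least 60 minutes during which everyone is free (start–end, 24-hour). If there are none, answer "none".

Dilnoza free within 08:00–18:00: 08:00–11:00, 12:00–12:30, 13:00–15:30, 16:00–17:30.
Carlos ∩ Grace: 08:00–09:00, 10:00–11:30, 12:00–13:30, 16:30–18:00.
Carlos ∩ Grace ∩ Dilnoza: 08:00–09:00, 10:00–11:00, 12:00–12:30, 13:00–13:30, 16:30–17:30.
Windows ≥ 60 min: 08:00–09:00, 10:00–11:00, 16:30–17:30.

08:00–09:00, 10:00–11:00, 16:30–17:30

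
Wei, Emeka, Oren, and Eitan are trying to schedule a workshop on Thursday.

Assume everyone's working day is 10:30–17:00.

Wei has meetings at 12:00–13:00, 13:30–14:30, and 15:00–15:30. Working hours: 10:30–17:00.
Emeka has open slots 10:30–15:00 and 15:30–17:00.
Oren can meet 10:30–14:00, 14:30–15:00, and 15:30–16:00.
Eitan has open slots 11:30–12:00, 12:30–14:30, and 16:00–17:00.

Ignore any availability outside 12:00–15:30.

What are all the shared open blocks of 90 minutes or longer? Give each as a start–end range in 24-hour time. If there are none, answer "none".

Wei free within 10:30–17:00: 10:30–12:00, 13:00–13:30, 14:30–15:00, 15:30–17:00.
Wei ∩ Emeka: 10:30–12:00, 13:00–13:30, 14:30–15:00, 15:30–17:00.
Wei ∩ Emeka ∩ Oren: 10:30–12:00, 13:00–13:30, 14:30–15:00, 15:30–16:00.
Wei ∩ Emeka ∩ Oren ∩ Eitan: 11:30–12:00, 13:00–13:30.
Restricted to 12:00–15:30: 13:00–13:30.
Windows ≥ 90 min: (none).

none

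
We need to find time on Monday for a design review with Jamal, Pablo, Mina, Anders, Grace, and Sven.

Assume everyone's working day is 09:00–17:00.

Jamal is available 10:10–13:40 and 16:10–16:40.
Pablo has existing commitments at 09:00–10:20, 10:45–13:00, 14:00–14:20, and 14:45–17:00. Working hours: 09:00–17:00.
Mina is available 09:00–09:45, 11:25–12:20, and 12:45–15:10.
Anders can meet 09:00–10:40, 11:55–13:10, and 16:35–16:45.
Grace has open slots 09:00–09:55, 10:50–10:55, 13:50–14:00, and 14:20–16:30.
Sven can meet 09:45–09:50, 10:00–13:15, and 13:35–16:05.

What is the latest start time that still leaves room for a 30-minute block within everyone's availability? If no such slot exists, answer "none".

none

Pablo free within 09:00–17:00: 10:20–10:45, 13:00–14:00, 14:20–14:45.
Jamal ∩ Pablo: 10:20–10:45, 13:00–13:40.
Jamal ∩ Pablo ∩ Mina: 13:00–13:40.
Jamal ∩ Pablo ∩ Mina ∩ Anders: 13:00–13:10.
Jamal ∩ Pablo ∩ Mina ∩ Anders ∩ Grace: (none).
Jamal ∩ Pablo ∩ Mina ∩ Anders ∩ Grace ∩ Sven: (none).
Windows ≥ 30 min: (none).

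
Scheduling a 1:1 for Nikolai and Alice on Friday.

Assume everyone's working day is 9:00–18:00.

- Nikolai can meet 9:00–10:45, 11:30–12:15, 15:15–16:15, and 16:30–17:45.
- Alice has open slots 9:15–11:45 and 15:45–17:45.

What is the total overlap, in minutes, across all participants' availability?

210 minutes

Nikolai ∩ Alice: 09:15–10:45, 11:30–11:45, 15:45–16:15, 16:30–17:45.
Total common minutes: 90 + 15 + 30 + 75 = 210.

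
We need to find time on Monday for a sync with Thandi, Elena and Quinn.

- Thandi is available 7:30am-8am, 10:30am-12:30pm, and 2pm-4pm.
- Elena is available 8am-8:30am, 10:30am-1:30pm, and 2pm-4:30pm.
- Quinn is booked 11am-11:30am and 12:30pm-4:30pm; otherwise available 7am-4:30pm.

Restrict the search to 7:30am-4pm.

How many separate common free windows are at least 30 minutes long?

2

Quinn free within 07:00–16:30: 07:00–11:00, 11:30–12:30.
Thandi ∩ Elena: 10:30–12:30, 14:00–16:00.
Thandi ∩ Elena ∩ Quinn: 10:30–11:00, 11:30–12:30.
Restricted to 07:30–16:00: 10:30–11:00, 11:30–12:30.
Windows ≥ 30 min: 10:30–11:00, 11:30–12:30.
That's 2 windows.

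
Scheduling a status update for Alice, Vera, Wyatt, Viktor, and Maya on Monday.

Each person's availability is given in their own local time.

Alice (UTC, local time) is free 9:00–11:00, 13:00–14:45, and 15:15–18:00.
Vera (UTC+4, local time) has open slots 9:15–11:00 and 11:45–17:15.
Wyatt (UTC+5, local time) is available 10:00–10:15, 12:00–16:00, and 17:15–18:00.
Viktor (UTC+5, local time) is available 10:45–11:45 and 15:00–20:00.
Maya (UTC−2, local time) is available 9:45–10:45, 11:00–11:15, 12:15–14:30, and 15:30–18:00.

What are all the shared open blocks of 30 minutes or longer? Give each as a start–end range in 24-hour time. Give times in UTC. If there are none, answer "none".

Alice → UTC: 09:00–11:00, 13:00–14:45, 15:15–18:00.
Vera → UTC: 05:15–07:00, 07:45–13:15.
Wyatt → UTC: 05:00–05:15, 07:00–11:00, 12:15–13:00.
Viktor → UTC: 05:45–06:45, 10:00–15:00.
Maya → UTC: 11:45–12:45, 13:00–13:15, 14:15–16:30, 17:30–20:00.
Alice ∩ Vera: 09:00–11:00, 13:00–13:15.
Alice ∩ Vera ∩ Wyatt: 09:00–11:00.
Alice ∩ Vera ∩ Wyatt ∩ Viktor: 10:00–11:00.
Alice ∩ Vera ∩ Wyatt ∩ Viktor ∩ Maya: (none).
Windows ≥ 30 min: (none).

none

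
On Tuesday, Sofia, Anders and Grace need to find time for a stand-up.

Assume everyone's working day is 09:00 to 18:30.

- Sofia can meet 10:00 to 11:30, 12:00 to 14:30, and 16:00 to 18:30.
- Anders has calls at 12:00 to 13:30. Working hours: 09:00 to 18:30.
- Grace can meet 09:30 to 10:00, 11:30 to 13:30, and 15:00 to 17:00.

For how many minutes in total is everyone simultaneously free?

Anders free within 09:00–18:30: 09:00–12:00, 13:30–18:30.
Sofia ∩ Anders: 10:00–11:30, 13:30–14:30, 16:00–18:30.
Sofia ∩ Anders ∩ Grace: 16:00–17:00.
Total common minutes: 60.

60 minutes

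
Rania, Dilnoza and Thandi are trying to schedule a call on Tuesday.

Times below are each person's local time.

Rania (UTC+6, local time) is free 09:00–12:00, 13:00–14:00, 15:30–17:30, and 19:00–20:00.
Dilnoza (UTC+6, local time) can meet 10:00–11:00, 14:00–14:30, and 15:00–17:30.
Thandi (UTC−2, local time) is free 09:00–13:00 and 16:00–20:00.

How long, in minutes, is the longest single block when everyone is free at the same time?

30 minutes

Rania → UTC: 03:00–06:00, 07:00–08:00, 09:30–11:30, 13:00–14:00.
Dilnoza → UTC: 04:00–05:00, 08:00–08:30, 09:00–11:30.
Thandi → UTC: 11:00–15:00, 18:00–22:00.
Rania ∩ Dilnoza: 04:00–05:00, 09:30–11:30.
Rania ∩ Dilnoza ∩ Thandi: 11:00–11:30.
Single common window of 30 minutes.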